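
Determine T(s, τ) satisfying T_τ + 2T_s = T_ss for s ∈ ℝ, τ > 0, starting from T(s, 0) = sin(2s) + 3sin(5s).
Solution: Moving frame: η = s - 2τ, σ = τ, T = u(η,σ), so T_τ = u_σ - 2u_η and T_ss = u_ηη.
Hence T_τ + 2T_s = u_σ and the PDE becomes the heat equation u_σ = u_ηη on η ∈ ℝ.
Initial data: u(η,0) = T(η,0) = sin(2η) + 3sin(5η). Each mode sin(nη) decays as exp(-n²σ) on ℝ, so u(η,σ) = Σ c_n exp(-n²σ) sin(nη) with c_2=1, c_5=3: u(η,σ) = exp(-4σ)sin(2η) + 3exp(-25σ)sin(5η).
Substituting back: T(s,τ) = u(s - 2τ, τ).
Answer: T(s, τ) = exp(-4τ)sin(2s - 4τ) + 3exp(-25τ)sin(5s - 10τ)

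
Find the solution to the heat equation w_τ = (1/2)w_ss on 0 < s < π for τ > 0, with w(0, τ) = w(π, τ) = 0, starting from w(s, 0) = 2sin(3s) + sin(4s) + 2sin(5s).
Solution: Using separation of variables w = X(s)T(τ):
Eigenfunctions: sin(ns), n = 1, 2, 3, ...
General solution: w(s, τ) = Σ c_n sin(ns) exp(-n² τ/2)
Matching w(s,0) = 2sin(3s) + sin(4s) + 2sin(5s) term by term: c_3=2, c_4=1, c_5=2.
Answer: w(s, τ) = exp(-8τ)sin(4s) + 2exp(-9τ/2)sin(3s) + 2exp(-25τ/2)sin(5s)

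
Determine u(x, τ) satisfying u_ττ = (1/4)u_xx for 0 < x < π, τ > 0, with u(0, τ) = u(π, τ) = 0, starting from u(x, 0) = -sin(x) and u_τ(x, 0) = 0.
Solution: Using separation of variables u = X(x)T(τ):
Eigenfunctions: sin(nx), n = 1, 2, 3, ...
General solution: u(x, τ) = Σ [A_n cos(n τ/2) + B_n sin(n τ/2)] sin(nx)
From u(x,0) = -sin(x): A_1=-1. From u_τ(x,0) = 0: all B_n = 0.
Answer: u(x, τ) = -sin(x)cos(τ/2)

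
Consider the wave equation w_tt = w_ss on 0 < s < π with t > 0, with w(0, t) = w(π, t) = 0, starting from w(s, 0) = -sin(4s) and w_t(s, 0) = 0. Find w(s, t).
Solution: Separating variables: w = Σ [A_n cos(ω_n t) + B_n sin(ω_n t)] sin(ns), ω_n = n. From ICs: A_4=-1.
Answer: w(s, t) = -sin(4s)cos(4t)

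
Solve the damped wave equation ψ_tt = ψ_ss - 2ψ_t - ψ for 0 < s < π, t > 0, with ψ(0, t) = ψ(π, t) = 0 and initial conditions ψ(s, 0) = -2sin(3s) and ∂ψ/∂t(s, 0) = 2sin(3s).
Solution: Substitute ψ = exp(-t)u, i.e. u = exp(t)ψ.
By the product rule, ψ_t = exp(-t)(u_t - u), ψ_tt = exp(-t)(u_tt - 2u_t + u), ψ_ss = exp(-t)u_ss.
Substituting into the PDE and dividing by exp(-t): u_tt - 2u_t + u = u_ss - 2(u_t - u) - u.
The lower-order terms cancel, leaving the standard wave equation u_tt = u_ss.
Initial data for u: u(s,0) = ψ(s,0) = -2sin(3s); u_t(s,0) = ψ_t(s,0) + ψ(s,0) = 0. The boundary conditions carry over: u(0,t) = u(π,t) = 0.
Solve for u:
  Using separation of variables u = X(s)T(t):
  Eigenfunctions: sin(ns), n = 1, 2, 3, ...
  General solution: u(s, t) = Σ [A_n cos(n t) + B_n sin(n t)] sin(ns)
  From u(s,0) = -2sin(3s): A_3=-2. From u_t(s,0) = 0: all B_n = 0.
Hence u(s,t) = -2sin(3s)cos(3t).
Transform back: ψ(s,t) = exp(-t)u(s,t).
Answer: ψ(s, t) = -2exp(-t)sin(3s)cos(3t)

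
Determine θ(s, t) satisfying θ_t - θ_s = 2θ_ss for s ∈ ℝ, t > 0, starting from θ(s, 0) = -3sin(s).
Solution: Change to a moving frame: let η = s + t, σ = t and write θ(s,t) = u(η,σ).
By the chain rule θ_t = u_σ + u_η, θ_s = u_η, θ_ss = u_ηη.
Then θ_t - θ_s = u_σ: the advection term cancels and the PDE becomes the heat equation u_σ = 2u_ηη on η ∈ ℝ.
Initial data: u(η,0) = θ(η,0) = -3sin(η).
On η ∈ ℝ each mode satisfies (sin(nη))″ = -n² sin(nη), so exp(-2n²σ) sin(nη) solves the heat equation; by superposition u(η,σ) = Σ c_n exp(-2n²σ) sin(nη).
Reading off the coefficients: c_1=-3, so u(η,σ) = -3exp(-2σ)sin(η).
Substituting back η = s + t, σ = t: θ(s,t) = u(s + t, t).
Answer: θ(s, t) = -3exp(-2t)sin(s + t)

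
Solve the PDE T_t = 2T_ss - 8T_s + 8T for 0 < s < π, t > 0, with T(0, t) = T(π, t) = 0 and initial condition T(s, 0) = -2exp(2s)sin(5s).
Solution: Substitute T = exp(2s)u.
Then T_s = exp(2s)(u_s + 2u), T_ss = exp(2s)(u_ss + 4u_s + 4u), T_t = exp(2s)u_t; substituting and dividing by exp(2s), the lower-order terms cancel: u_t = 2u_ss (standard heat equation).
Data for u: u(s,0) = exp(-2s)T(s,0) = -2sin(5s). The boundary conditions carry over: u(0,t) = u(π,t) = 0.
Separating variables: u = Σ c_n exp(-2n²t) sin(ns). From u(s,0) = -2sin(5s): c_5=-2.
So u(s,t) = -2exp(-50t)sin(5s), and T(s,t) = exp(2s)u(s,t).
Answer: T(s, t) = -2exp(2s)exp(-50t)sin(5s)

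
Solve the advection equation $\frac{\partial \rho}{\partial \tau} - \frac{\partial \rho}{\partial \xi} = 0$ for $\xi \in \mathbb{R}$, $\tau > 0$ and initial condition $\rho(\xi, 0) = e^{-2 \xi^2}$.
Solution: By method of characteristics (waves move left with speed 1):
Along characteristics $\xi + \tau =$ const, $\rho$ is constant, so $\rho(\xi,\tau) = f(\xi + \tau)$ with $f = \rho( \cdot , 0)$.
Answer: $\rho(\xi, \tau) = e^{-2 (\tau + \xi)^2}$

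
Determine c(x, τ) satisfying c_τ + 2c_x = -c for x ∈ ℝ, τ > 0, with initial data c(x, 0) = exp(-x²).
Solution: Substitute c = exp(-τ)u.
Then c_τ = exp(-τ)(u_τ - u), c_x = exp(-τ)u_x; substituting and dividing by exp(-τ), the lower-order terms cancel: u_τ + 2u_x = 0 (standard advection equation).
Data for u: u(x,0) = c(x,0) = exp(-x²).
By characteristics (dx/dτ = 2), u(x,τ) = f(x - 2τ) with f = u(·, 0).
So u(x,τ) = exp(-(x - 2τ)²), and c(x,τ) = exp(-τ)u(x,τ).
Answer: c(x, τ) = exp(-τ)exp(-(x - 2τ)²)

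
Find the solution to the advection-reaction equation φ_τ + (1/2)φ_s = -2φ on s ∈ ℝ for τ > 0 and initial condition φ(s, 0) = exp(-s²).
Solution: Substitute φ = exp(-2τ)u, i.e. u = exp(2τ)φ.
By the product rule, φ_τ = exp(-2τ)(u_τ - 2u), φ_s = exp(-2τ)u_s.
Substituting into the PDE and dividing by exp(-2τ): u_τ - 2u + (1/2)u_s = -2u.
The lower-order terms cancel, leaving the standard advection equation u_τ + (1/2)u_s = 0.
Initial data for u: u(s,0) = φ(s,0) = exp(-s²).
Solve for u:
  By method of characteristics (waves move right with speed 1/2):
  Along characteristics s - (1/2)τ = const, u is constant, so u(s,τ) = f(s - (1/2)τ) with f = u(·, 0).
Hence u(s,τ) = exp(-(s - τ/2)²).
Transform back: φ(s,τ) = exp(-2τ)u(s,τ).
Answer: φ(s, τ) = exp(-2τ)exp(-(s - τ/2)²)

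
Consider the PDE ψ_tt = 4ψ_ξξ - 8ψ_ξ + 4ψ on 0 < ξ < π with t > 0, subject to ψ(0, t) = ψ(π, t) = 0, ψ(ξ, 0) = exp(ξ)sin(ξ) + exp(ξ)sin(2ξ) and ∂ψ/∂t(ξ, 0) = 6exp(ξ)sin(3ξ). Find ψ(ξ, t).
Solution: Substitute ψ = exp(ξ)u.
Then ψ_ξ = exp(ξ)(u_ξ + u), ψ_ξξ = exp(ξ)(u_ξξ + 2u_ξ + u), ψ_tt = exp(ξ)u_tt; substituting and dividing by exp(ξ), the lower-order terms cancel: u_tt = 4u_ξξ (standard wave equation).
Data for u: u(ξ,0) = exp(-ξ)ψ(ξ,0) = sin(ξ) + sin(2ξ); u_t(ξ,0) = exp(-ξ)ψ_t(ξ,0) = 6sin(3ξ). The boundary conditions carry over: u(0,t) = u(π,t) = 0.
Separating variables: u = Σ [A_n cos(ω_n t) + B_n sin(ω_n t)] sin(nξ), ω_n = 2n. From ICs (B_n = velocity coefficient / ω_n): A_1=1, A_2=1, B_3=1.
So u(ξ,t) = sin(6t)sin(3ξ) + sin(ξ)cos(2t) + sin(2ξ)cos(4t), and ψ(ξ,t) = exp(ξ)u(ξ,t).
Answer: ψ(ξ, t) = exp(ξ)sin(6t)sin(3ξ) + exp(ξ)sin(ξ)cos(2t) + exp(ξ)sin(2ξ)cos(4t)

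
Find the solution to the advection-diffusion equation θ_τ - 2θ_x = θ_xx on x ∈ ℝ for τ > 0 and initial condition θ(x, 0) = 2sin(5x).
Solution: Change to a moving frame: let η = x + 2τ, σ = τ and write θ(x,τ) = u(η,σ).
By the chain rule θ_τ = u_σ + 2u_η, θ_x = u_η, θ_xx = u_ηη.
Then θ_τ - 2θ_x = u_σ: the advection term cancels and the PDE becomes the heat equation u_σ = u_ηη on η ∈ ℝ.
Initial data: u(η,0) = θ(η,0) = 2sin(5η).
On η ∈ ℝ each mode satisfies (sin(nη))″ = -n² sin(nη), so exp(-n²σ) sin(nη) solves the heat equation; by superposition u(η,σ) = Σ c_n exp(-n²σ) sin(nη).
Reading off the coefficients: c_5=2, so u(η,σ) = 2exp(-25σ)sin(5η).
Substituting back η = x + 2τ, σ = τ: θ(x,τ) = u(x + 2τ, τ).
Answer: θ(x, τ) = 2exp(-25τ)sin(5x + 10τ)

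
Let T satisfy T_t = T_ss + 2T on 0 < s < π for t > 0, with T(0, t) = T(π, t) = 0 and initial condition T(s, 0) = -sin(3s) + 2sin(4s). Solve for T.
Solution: Substitute T = exp(2t)u.
Then T_t = exp(2t)(u_t + 2u), T_ss = exp(2t)u_ss; substituting and dividing by exp(2t), the lower-order terms cancel: u_t = u_ss (standard heat equation).
Data for u: u(s,0) = T(s,0) = -sin(3s) + 2sin(4s). The boundary conditions carry over: u(0,t) = u(π,t) = 0.
Separating variables: u = Σ c_n exp(-n²t) sin(ns). From u(s,0) = -sin(3s) + 2sin(4s): c_3=-1, c_4=2.
So u(s,t) = -exp(-9t)sin(3s) + 2exp(-16t)sin(4s), and T(s,t) = exp(2t)u(s,t).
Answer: T(s, t) = -exp(-7t)sin(3s) + 2exp(-14t)sin(4s)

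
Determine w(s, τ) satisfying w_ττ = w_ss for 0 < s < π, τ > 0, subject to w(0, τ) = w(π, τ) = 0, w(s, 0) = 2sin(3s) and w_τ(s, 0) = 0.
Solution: Separating variables: w = Σ [A_n cos(ω_n τ) + B_n sin(ω_n τ)] sin(ns), ω_n = n. From ICs: A_3=2.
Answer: w(s, τ) = 2sin(3s)cos(3τ)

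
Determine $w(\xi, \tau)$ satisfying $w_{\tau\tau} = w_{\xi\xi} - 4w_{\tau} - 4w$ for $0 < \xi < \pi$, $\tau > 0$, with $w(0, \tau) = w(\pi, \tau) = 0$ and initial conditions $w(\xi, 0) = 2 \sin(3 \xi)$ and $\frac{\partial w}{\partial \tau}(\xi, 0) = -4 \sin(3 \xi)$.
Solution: Substitute $w = e^{-2\tau}u$, i.e. $u = e^{2\tau}w$.
By the product rule, $w_{\tau} = e^{-2\tau}(u_{\tau} - 2u)$, $w_{\tau\tau} = e^{-2\tau}(u_{\tau\tau} - 4u_{\tau} + 4u)$, $w_{\xi\xi} = e^{-2\tau}u_{\xi\xi}$.
Substituting into the PDE and dividing by $e^{-2\tau}$: $u_{\tau\tau} - 4u_{\tau} + 4u = u_{\xi\xi} - 4(u_{\tau} - 2u) - 4u$.
The lower-order terms cancel, leaving the standard wave equation $u_{\tau\tau} = u_{\xi\xi}$.
Initial data for $u$: $u(\xi,0) = w(\xi,0) = 2 \sin(3 \xi)$; $u_{\tau}(\xi,0) = w_{\tau}(\xi,0) + 2w(\xi,0) = 0$. The boundary conditions carry over: $u(0,\tau) = u(\pi,\tau) = 0$.
Solve for $u$:
  Using separation of variables $u = X(\xi)T(\tau)$:
  Eigenfunctions: $\sin(n\xi)$, $n = 1, 2, 3, \ldots$
  General solution: $u(\xi, \tau) = \sum [A_n \cos(n \tau) + B_n \sin(n \tau)] \sin(n\xi)$
  From $u(\xi,0) = 2 \sin(3 \xi)$: $A_3=2$. From $u_{\tau}(\xi,0) = 0$: all $B_n = 0$.
Hence $u(\xi,\tau) = 2 \sin(3 \xi) \cos(3 \tau)$.
Transform back: $w(\xi,\tau) = e^{-2\tau}u(\xi,\tau)$.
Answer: $w(\xi, \tau) = 2 e^{-2 \tau} \sin(3 \xi) \cos(3 \tau)$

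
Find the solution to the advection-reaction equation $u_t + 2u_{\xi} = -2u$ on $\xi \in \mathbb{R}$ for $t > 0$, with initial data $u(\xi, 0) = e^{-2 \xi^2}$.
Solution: Substitute $u = e^{-2t}w$.
Then $u_t = e^{-2t}(w_t - 2w)$, $u_{\xi} = e^{-2t}w_{\xi}$; substituting and dividing by $e^{-2t}$, the lower-order terms cancel: $w_t + 2w_{\xi} = 0$ (standard advection equation).
Data for $w$: $w(\xi,0) = u(\xi,0) = e^{-2 \xi^2}$.
By characteristics ($d\xi/dt = 2$), $w(\xi,t) = f(\xi - 2t)$ with $f = w( \cdot , 0)$.
So $w(\xi,t) = e^{-2 (-2 t + \xi)^2}$, and $u(\xi,t) = e^{-2t}w(\xi,t)$.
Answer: $u(\xi, t) = e^{-2 t} e^{-2 (\xi - 2 t)^2}$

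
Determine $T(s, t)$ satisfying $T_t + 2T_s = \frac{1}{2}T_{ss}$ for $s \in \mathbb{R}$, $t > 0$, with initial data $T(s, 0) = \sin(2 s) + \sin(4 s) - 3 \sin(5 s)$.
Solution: Moving frame: $\eta = s - 2t$, $\sigma = t$, $T = u(\eta,\sigma)$, so $T_t = u_{\sigma} - 2u_{\eta}$ and $T_{ss} = u_{\eta\eta}$.
Hence $T_t + 2T_s = u_{\sigma}$ and the PDE becomes the heat equation $u_{\sigma} = \frac{1}{2}u_{\eta\eta}$ on $\eta \in \mathbb{R}$.
Initial data: $u(\eta,0) = T(\eta,0) = \sin(2 \eta) + \sin(4 \eta) - 3 \sin(5 \eta)$. Each mode $\sin(n\eta)$ decays as $e^{-n^2\sigma/2}$ on $\mathbb{R}$, so $u(\eta,\sigma) = \sum c_n e^{-n^2\sigma/2} \sin(n\eta)$ with $c_2=1, c_4=1, c_5=-3$: $u(\eta,\sigma) = e^{-2 \sigma} \sin(2 \eta) + e^{-8 \sigma} \sin(4 \eta) - 3 e^{-25 \sigma/2} \sin(5 \eta)$.
Substituting back: $T(s,t) = u(s - 2t, t)$.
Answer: $T(s, t) = e^{-2 t} \sin(2 s - 4 t) + e^{-8 t} \sin(4 s - 8 t) - 3 e^{-25 t/2} \sin(5 s - 10 t)$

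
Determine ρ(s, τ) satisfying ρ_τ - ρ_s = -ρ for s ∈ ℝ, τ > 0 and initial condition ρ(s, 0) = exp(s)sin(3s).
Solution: Substitute ρ = exp(s)u, i.e. u = exp(-s)ρ.
By the product rule, ρ_s = exp(s)(u_s + u), ρ_τ = exp(s)u_τ.
Substituting into the PDE and dividing by exp(s): u_τ - (u_s + u) = -u.
The lower-order terms cancel, leaving the standard advection equation u_τ - u_s = 0.
Initial data for u: u(s,0) = exp(-s)ρ(s,0) = sin(3s).
Solve for u:
  By method of characteristics (waves move left with speed 1):
  Along characteristics s + τ = const, u is constant, so u(s,τ) = f(s + τ) with f = u(·, 0).
Hence u(s,τ) = sin(3s + 3τ).
Transform back: ρ(s,τ) = exp(s)u(s,τ).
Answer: ρ(s, τ) = exp(s)sin(3s + 3τ)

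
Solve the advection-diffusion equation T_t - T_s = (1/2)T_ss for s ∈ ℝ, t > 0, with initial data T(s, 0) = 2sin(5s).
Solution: Change to a moving frame: let η = s + t, σ = t and write T(s,t) = u(η,σ).
By the chain rule T_t = u_σ + u_η, T_s = u_η, T_ss = u_ηη.
Then T_t - T_s = u_σ: the advection term cancels and the PDE becomes the heat equation u_σ = (1/2)u_ηη on η ∈ ℝ.
Initial data: u(η,0) = T(η,0) = 2sin(5η).
On η ∈ ℝ each mode satisfies (sin(nη))″ = -n² sin(nη), so exp(-n²σ/2) sin(nη) solves the heat equation; by superposition u(η,σ) = Σ c_n exp(-n²σ/2) sin(nη).
Reading off the coefficients: c_5=2, so u(η,σ) = 2exp(-25σ/2)sin(5η).
Substituting back η = s + t, σ = t: T(s,t) = u(s + t, t).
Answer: T(s, t) = 2exp(-25t/2)sin(5s + 5t)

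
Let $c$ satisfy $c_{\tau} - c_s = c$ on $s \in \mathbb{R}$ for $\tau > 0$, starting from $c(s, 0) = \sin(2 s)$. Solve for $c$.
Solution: Substitute $c = e^{\tau}u$.
Then $c_{\tau} = e^{\tau}(u_{\tau} + u)$, $c_s = e^{\tau}u_s$; substituting and dividing by $e^{\tau}$, the lower-order terms cancel: $u_{\tau} - u_s = 0$ (standard advection equation).
Data for $u$: $u(s,0) = c(s,0) = \sin(2 s)$.
By characteristics ($ds/d\tau = -1$), $u(s,\tau) = f(s + \tau)$ with $f = u( \cdot , 0)$.
So $u(s,\tau) = \sin(2 s + 2 \tau)$, and $c(s,\tau) = e^{\tau}u(s,\tau)$.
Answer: $c(s, \tau) = e^{\tau} \sin(2 \tau + 2 s)$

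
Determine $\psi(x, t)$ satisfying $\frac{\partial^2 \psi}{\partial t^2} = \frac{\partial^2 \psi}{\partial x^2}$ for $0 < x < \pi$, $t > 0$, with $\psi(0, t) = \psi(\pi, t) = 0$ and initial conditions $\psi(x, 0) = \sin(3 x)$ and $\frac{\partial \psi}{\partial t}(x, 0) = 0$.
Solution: Separating variables: $\psi = \sum [A_n \cos(\omega_n t) + B_n \sin(\omega_n t)] \sin(nx)$, $\omega_n = n$. From ICs: $A_3=1$.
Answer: $\psi(x, t) = \sin(3 x) \cos(3 t)$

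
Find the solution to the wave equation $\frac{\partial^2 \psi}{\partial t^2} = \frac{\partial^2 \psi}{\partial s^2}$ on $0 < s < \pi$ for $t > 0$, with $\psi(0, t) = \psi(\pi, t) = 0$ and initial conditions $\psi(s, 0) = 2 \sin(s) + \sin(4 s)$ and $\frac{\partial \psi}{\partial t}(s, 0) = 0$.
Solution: Separating variables: $\psi = \sum [A_n \cos(\omega_n t) + B_n \sin(\omega_n t)] \sin(ns)$, $\omega_n = n$. From ICs: $A_1=2, A_4=1$.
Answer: $\psi(s, t) = 2 \sin(s) \cos(t) + \sin(4 s) \cos(4 t)$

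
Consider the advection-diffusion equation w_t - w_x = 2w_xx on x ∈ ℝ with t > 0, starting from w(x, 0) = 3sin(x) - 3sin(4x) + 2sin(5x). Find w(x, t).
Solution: Change to a moving frame: let η = x + t, σ = t and write w(x,t) = u(η,σ).
By the chain rule w_t = u_σ + u_η, w_x = u_η, w_xx = u_ηη.
Then w_t - w_x = u_σ: the advection term cancels and the PDE becomes the heat equation u_σ = 2u_ηη on η ∈ ℝ.
Initial data: u(η,0) = w(η,0) = 3sin(η) - 3sin(4η) + 2sin(5η).
On η ∈ ℝ each mode satisfies (sin(nη))″ = -n² sin(nη), so exp(-2n²σ) sin(nη) solves the heat equation; by superposition u(η,σ) = Σ c_n exp(-2n²σ) sin(nη).
Reading off the coefficients: c_1=3, c_4=-3, c_5=2, so u(η,σ) = 3exp(-2σ)sin(η) - 3exp(-32σ)sin(4η) + 2exp(-50σ)sin(5η).
Substituting back η = x + t, σ = t: w(x,t) = u(x + t, t).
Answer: w(x, t) = 3exp(-2t)sin(t + x) - 3exp(-32t)sin(4t + 4x) + 2exp(-50t)sin(5t + 5x)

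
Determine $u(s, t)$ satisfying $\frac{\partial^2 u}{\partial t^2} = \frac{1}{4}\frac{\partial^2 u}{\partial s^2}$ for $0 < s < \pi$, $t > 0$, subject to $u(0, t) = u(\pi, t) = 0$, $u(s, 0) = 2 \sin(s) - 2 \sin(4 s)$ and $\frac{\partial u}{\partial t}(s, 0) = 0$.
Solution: Using separation of variables $u = X(s)T(t)$:
Eigenfunctions: $\sin(ns)$, $n = 1, 2, 3, \ldots$
General solution: $u(s, t) = \sum [A_n \cos(n t/2) + B_n \sin(n t/2)] \sin(ns)$
From $u(s,0) = 2 \sin(s) - 2 \sin(4 s)$: $A_1=2, A_4=-2$. From $u_t(s,0) = 0$: all $B_n = 0$.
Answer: $u(s, t) = 2 \sin(s) \cos(t/2) - 2 \sin(4 s) \cos(2 t)$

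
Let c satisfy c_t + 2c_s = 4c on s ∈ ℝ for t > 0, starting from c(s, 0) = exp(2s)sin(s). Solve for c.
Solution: Substitute c = exp(2s)u, i.e. u = exp(-2s)c.
By the product rule, c_s = exp(2s)(u_s + 2u), c_t = exp(2s)u_t.
Substituting into the PDE and dividing by exp(2s): u_t + 2(u_s + 2u) = 4u.
The lower-order terms cancel, leaving the standard advection equation u_t + 2u_s = 0.
Initial data for u: u(s,0) = exp(-2s)c(s,0) = sin(s).
Solve for u:
  By method of characteristics (waves move right with speed 2):
  Along characteristics s - 2t = const, u is constant, so u(s,t) = f(s - 2t) with f = u(·, 0).
Hence u(s,t) = sin(s - 2t).
Transform back: c(s,t) = exp(2s)u(s,t).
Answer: c(s, t) = exp(2s)sin(s - 2t)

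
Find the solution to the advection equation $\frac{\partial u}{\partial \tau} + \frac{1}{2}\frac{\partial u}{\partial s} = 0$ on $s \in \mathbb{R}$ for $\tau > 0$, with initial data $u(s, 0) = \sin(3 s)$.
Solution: By method of characteristics (waves move right with speed 1/2):
Along characteristics $s - \frac{1}{2}\tau =$ const, $u$ is constant, so $u(s,\tau) = f(s - \frac{1}{2}\tau)$ with $f = u( \cdot , 0)$.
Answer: $u(s, \tau) = - \sin(3 \tau/2 - 3 s)$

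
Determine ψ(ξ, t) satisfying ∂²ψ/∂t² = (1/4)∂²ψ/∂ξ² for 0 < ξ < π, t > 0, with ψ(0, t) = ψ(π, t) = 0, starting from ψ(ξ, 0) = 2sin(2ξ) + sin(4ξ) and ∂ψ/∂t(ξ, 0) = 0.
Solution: Using separation of variables ψ = X(ξ)T(t):
Eigenfunctions: sin(nξ), n = 1, 2, 3, ...
General solution: ψ(ξ, t) = Σ [A_n cos(n t/2) + B_n sin(n t/2)] sin(nξ)
From ψ(ξ,0) = 2sin(2ξ) + sin(4ξ): A_2=2, A_4=1. From ψ_t(ξ,0) = 0: all B_n = 0.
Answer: ψ(ξ, t) = 2sin(2ξ)cos(t) + sin(4ξ)cos(2t)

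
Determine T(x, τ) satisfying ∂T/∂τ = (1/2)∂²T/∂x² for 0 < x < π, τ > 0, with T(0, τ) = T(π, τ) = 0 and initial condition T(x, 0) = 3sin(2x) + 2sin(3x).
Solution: Separating variables: T = Σ c_n exp(-n²τ/2) sin(nx). From T(x,0) = 3sin(2x) + 2sin(3x): c_2=3, c_3=2.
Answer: T(x, τ) = 3exp(-2τ)sin(2x) + 2exp(-9τ/2)sin(3x)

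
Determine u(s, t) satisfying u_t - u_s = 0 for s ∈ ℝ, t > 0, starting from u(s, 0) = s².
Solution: By characteristics (ds/dt = -1), u(s,t) = f(s + t) with f = u(·, 0).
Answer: u(s, t) = s² + 2st + t²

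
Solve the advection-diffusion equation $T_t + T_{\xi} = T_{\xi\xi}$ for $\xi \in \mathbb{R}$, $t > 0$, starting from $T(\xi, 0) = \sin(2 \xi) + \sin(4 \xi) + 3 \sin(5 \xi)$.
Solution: Change to a moving frame: let $\eta = \xi - t$, $\sigma = t$ and write $T(\xi,t) = u(\eta,\sigma)$.
By the chain rule $T_t = u_{\sigma} - u_{\eta}$, $T_{\xi} = u_{\eta}$, $T_{\xi\xi} = u_{\eta\eta}$.
Then $T_t + T_{\xi} = u_{\sigma}$: the advection term cancels and the PDE becomes the heat equation $u_{\sigma} = u_{\eta\eta}$ on $\eta \in \mathbb{R}$.
Initial data: $u(\eta,0) = T(\eta,0) = \sin(2 \eta) + \sin(4 \eta) + 3 \sin(5 \eta)$.
On $\eta \in \mathbb{R}$ each mode satisfies $(\sin(n\eta))'' = -n^2 \sin(n\eta)$, so $e^{-n^2\sigma} \sin(n\eta)$ solves the heat equation; by superposition $u(\eta,\sigma) = \sum c_n e^{-n^2\sigma} \sin(n\eta)$.
Reading off the coefficients: $c_2=1, c_4=1, c_5=3$, so $u(\eta,\sigma) = e^{-4 \sigma} \sin(2 \eta) + e^{-16 \sigma} \sin(4 \eta) + 3 e^{-25 \sigma} \sin(5 \eta)$.
Substituting back $\eta = \xi - t$, $\sigma = t$: $T(\xi,t) = u(\xi - t, t)$.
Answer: $T(\xi, t) = e^{-4 t} \sin(2 \xi - 2 t) + e^{-16 t} \sin(4 \xi - 4 t) + 3 e^{-25 t} \sin(5 \xi - 5 t)$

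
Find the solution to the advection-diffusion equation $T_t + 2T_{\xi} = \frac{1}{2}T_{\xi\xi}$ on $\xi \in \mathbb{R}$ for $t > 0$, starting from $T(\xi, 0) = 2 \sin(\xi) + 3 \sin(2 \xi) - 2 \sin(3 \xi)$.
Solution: Moving frame: $\eta = \xi - 2t$, $\sigma = t$, $T = u(\eta,\sigma)$, so $T_t = u_{\sigma} - 2u_{\eta}$ and $T_{\xi\xi} = u_{\eta\eta}$.
Hence $T_t + 2T_{\xi} = u_{\sigma}$ and the PDE becomes the heat equation $u_{\sigma} = \frac{1}{2}u_{\eta\eta}$ on $\eta \in \mathbb{R}$.
Initial data: $u(\eta,0) = T(\eta,0) = 2 \sin(\eta) + 3 \sin(2 \eta) - 2 \sin(3 \eta)$. Each mode $\sin(n\eta)$ decays as $e^{-n^2\sigma/2}$ on $\mathbb{R}$, so $u(\eta,\sigma) = \sum c_n e^{-n^2\sigma/2} \sin(n\eta)$ with $c_1=2, c_2=3, c_3=-2$: $u(\eta,\sigma) = 3 e^{-2 \sigma} \sin(2 \eta) + 2 e^{-\sigma/2} \sin(\eta) - 2 e^{-9 \sigma/2} \sin(3 \eta)$.
Substituting back: $T(\xi,t) = u(\xi - 2t, t)$.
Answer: $T(\xi, t) = 3 e^{-2 t} \sin(2 \xi - 4 t) + 2 e^{-t/2} \sin(\xi - 2 t) - 2 e^{-9 t/2} \sin(3 \xi - 6 t)$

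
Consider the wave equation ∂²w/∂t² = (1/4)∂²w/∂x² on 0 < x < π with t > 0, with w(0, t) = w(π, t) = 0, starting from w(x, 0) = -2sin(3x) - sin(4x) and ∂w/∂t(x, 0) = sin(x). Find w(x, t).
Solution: Using separation of variables w = X(x)T(t):
Eigenfunctions: sin(nx), n = 1, 2, 3, ...
General solution: w(x, t) = Σ [A_n cos(n t/2) + B_n sin(n t/2)] sin(nx)
From w(x,0) = -2sin(3x) - sin(4x): A_3=-2, A_4=-1. From w_t(x,0) = sin(x), using w_t(x,0) = Σ ω_n B_n sin(nx) with ω_n = n/2: B_1 = 1/(1/2) = 2.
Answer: w(x, t) = 2sin(t/2)sin(x) - 2sin(3x)cos(3t/2) - sin(4x)cos(2t)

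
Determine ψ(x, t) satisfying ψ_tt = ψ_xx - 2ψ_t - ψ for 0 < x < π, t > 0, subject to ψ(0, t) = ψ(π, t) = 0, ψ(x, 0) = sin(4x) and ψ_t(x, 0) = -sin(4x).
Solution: Substitute ψ = exp(-t)u.
Then ψ_t = exp(-t)(u_t - u), ψ_tt = exp(-t)(u_tt - 2u_t + u), ψ_xx = exp(-t)u_xx; substituting and dividing by exp(-t), the lower-order terms cancel: u_tt = u_xx (standard wave equation).
Data for u: u(x,0) = ψ(x,0) = sin(4x); u_t(x,0) = ψ_t(x,0) + ψ(x,0) = 0. The boundary conditions carry over: u(0,t) = u(π,t) = 0.
Separating variables: u = Σ [A_n cos(ω_n t) + B_n sin(ω_n t)] sin(nx), ω_n = n. From ICs: A_4=1.
So u(x,t) = sin(4x)cos(4t), and ψ(x,t) = exp(-t)u(x,t).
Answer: ψ(x, t) = exp(-t)sin(4x)cos(4t)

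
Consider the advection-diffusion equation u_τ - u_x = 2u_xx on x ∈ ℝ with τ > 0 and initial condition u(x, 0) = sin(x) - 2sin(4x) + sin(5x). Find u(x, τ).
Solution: Change to a moving frame: let η = x + τ, σ = τ and write u(x,τ) = w(η,σ).
By the chain rule u_τ = w_σ + w_η, u_x = w_η, u_xx = w_ηη.
Then u_τ - u_x = w_σ: the advection term cancels and the PDE becomes the heat equation w_σ = 2w_ηη on η ∈ ℝ.
Initial data: w(η,0) = u(η,0) = sin(η) - 2sin(4η) + sin(5η).
On η ∈ ℝ each mode satisfies (sin(nη))″ = -n² sin(nη), so exp(-2n²σ) sin(nη) solves the heat equation; by superposition w(η,σ) = Σ c_n exp(-2n²σ) sin(nη).
Reading off the coefficients: c_1=1, c_4=-2, c_5=1, so w(η,σ) = exp(-2σ)sin(η) - 2exp(-32σ)sin(4η) + exp(-50σ)sin(5η).
Substituting back η = x + τ, σ = τ: u(x,τ) = w(x + τ, τ).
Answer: u(x, τ) = exp(-2τ)sin(x + τ) - 2exp(-32τ)sin(4x + 4τ) + exp(-50τ)sin(5x + 5τ)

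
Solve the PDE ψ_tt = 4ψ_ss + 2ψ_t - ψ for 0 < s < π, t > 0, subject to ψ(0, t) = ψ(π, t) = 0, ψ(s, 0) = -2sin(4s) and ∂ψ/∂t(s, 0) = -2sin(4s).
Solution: Substitute ψ = exp(t)u, i.e. u = exp(-t)ψ.
By the product rule, ψ_t = exp(t)(u_t + u), ψ_tt = exp(t)(u_tt + 2u_t + u), ψ_ss = exp(t)u_ss.
Substituting into the PDE and dividing by exp(t): u_tt + 2u_t + u = 4u_ss + 2(u_t + u) - u.
The lower-order terms cancel, leaving the standard wave equation u_tt = 4u_ss.
Initial data for u: u(s,0) = ψ(s,0) = -2sin(4s); u_t(s,0) = ψ_t(s,0) - ψ(s,0) = 0. The boundary conditions carry over: u(0,t) = u(π,t) = 0.
Solve for u:
  Using separation of variables u = X(s)T(t):
  Eigenfunctions: sin(ns), n = 1, 2, 3, ...
  General solution: u(s, t) = Σ [A_n cos(2n t) + B_n sin(2n t)] sin(ns)
  From u(s,0) = -2sin(4s): A_4=-2. From u_t(s,0) = 0: all B_n = 0.
Hence u(s,t) = -2sin(4s)cos(8t).
Transform back: ψ(s,t) = exp(t)u(s,t).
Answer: ψ(s, t) = -2exp(t)sin(4s)cos(8t)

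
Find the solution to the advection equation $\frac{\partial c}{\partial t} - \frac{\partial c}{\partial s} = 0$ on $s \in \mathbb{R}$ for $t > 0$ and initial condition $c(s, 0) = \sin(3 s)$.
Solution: By method of characteristics (waves move left with speed 1):
Along characteristics $s + t =$ const, $c$ is constant, so $c(s,t) = f(s + t)$ with $f = c( \cdot , 0)$.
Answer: $c(s, t) = \sin(3 s + 3 t)$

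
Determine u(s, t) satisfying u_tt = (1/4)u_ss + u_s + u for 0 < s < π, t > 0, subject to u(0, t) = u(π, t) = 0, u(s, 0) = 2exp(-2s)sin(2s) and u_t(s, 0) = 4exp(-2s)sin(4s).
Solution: Substitute u = exp(-2s)w.
Then u_s = exp(-2s)(w_s - 2w), u_ss = exp(-2s)(w_ss - 4w_s + 4w), u_tt = exp(-2s)w_tt; substituting and dividing by exp(-2s), the lower-order terms cancel: w_tt = (1/4)w_ss (standard wave equation).
Data for w: w(s,0) = exp(2s)u(s,0) = 2sin(2s); w_t(s,0) = exp(2s)u_t(s,0) = 4sin(4s). The boundary conditions carry over: w(0,t) = w(π,t) = 0.
Separating variables: w = Σ [A_n cos(ω_n t) + B_n sin(ω_n t)] sin(ns), ω_n = n/2. From ICs (B_n = velocity coefficient / ω_n): A_2=2, B_4=2.
So w(s,t) = 2sin(2s)cos(t) + 2sin(4s)sin(2t), and u(s,t) = exp(-2s)w(s,t).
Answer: u(s, t) = 2exp(-2s)sin(2s)cos(t) + 2exp(-2s)sin(4s)sin(2t)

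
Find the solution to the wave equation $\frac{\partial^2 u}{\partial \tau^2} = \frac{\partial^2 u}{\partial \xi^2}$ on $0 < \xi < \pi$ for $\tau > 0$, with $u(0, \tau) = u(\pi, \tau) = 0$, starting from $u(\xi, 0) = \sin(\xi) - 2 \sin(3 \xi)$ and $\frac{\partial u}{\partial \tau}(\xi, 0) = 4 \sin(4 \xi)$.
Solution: Separating variables: $u = \sum [A_n \cos(\omega_n \tau) + B_n \sin(\omega_n \tau)] \sin(n\xi)$, $\omega_n = n$. From ICs ($B_n$ = velocity coefficient / $\omega_n$): $A_1=1, A_3=-2, B_4=1$.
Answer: $u(\xi, \tau) = \sin(4 \tau) \sin(4 \xi) + \sin(\xi) \cos(\tau) - 2 \sin(3 \xi) \cos(3 \tau)$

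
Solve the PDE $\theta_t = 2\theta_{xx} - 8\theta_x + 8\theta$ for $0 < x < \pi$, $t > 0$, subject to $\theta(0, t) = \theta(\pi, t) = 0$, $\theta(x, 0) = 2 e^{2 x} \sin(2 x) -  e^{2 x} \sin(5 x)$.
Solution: Substitute $\theta = e^{2x}u$, i.e. $u = e^{-2x}\theta$.
By the product rule, $\theta_x = e^{2x}(u_x + 2u)$, $\theta_{xx} = e^{2x}(u_{xx} + 4u_x + 4u)$, $\theta_t = e^{2x}u_t$.
Substituting into the PDE and dividing by $e^{2x}$: $u_t = 2(u_{xx} + 4u_x + 4u) - 8(u_x + 2u) + 8u$.
The lower-order terms cancel, leaving the standard heat equation $u_t = 2u_{xx}$.
Initial data for $u$: $u(x,0) = e^{-2x}\theta(x,0) = 2 \sin(2 x) - \sin(5 x)$. The boundary conditions carry over: $u(0,t) = u(\pi,t) = 0$.
Solve for $u$:
  Using separation of variables $u = X(x)G(t)$:
  Eigenfunctions: $\sin(nx)$, $n = 1, 2, 3, \ldots$
  General solution: $u(x, t) = \sum c_n \sin(nx) e^{-2n^2 t}$
  Matching $u(x,0) = 2 \sin(2 x) - \sin(5 x)$ term by term: $c_2=2, c_5=-1$.
Hence $u(x,t) = 2 e^{-8 t} \sin(2 x) - e^{-50 t} \sin(5 x)$.
Transform back: $\theta(x,t) = e^{2x}u(x,t)$.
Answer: $\theta(x, t) = 2 e^{-8 t} e^{2 x} \sin(2 x) -  e^{-50 t} e^{2 x} \sin(5 x)$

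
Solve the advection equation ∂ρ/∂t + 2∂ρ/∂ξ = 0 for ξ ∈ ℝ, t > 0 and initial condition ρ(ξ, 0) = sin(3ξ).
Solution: By method of characteristics (waves move right with speed 2):
Along characteristics ξ - 2t = const, ρ is constant, so ρ(ξ,t) = f(ξ - 2t) with f = ρ(·, 0).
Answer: ρ(ξ, t) = -sin(6t - 3ξ)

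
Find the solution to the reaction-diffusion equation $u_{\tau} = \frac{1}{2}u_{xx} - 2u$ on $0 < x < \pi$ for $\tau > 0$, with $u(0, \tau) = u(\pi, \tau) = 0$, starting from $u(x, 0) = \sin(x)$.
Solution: Substitute $u = e^{-2\tau}w$, i.e. $w = e^{2\tau}u$.
By the product rule, $u_{\tau} = e^{-2\tau}(w_{\tau} - 2w)$, $u_{xx} = e^{-2\tau}w_{xx}$.
Substituting into the PDE and dividing by $e^{-2\tau}$: $w_{\tau} - 2w = \frac{1}{2}w_{xx} - 2w$.
The lower-order terms cancel, leaving the standard heat equation $w_{\tau} = \frac{1}{2}w_{xx}$.
Initial data for $w$: $w(x,0) = u(x,0) = \sin(x)$. The boundary conditions carry over: $w(0,\tau) = w(\pi,\tau) = 0$.
Solve for $w$:
  Using separation of variables $w = X(x)T(\tau)$:
  Eigenfunctions: $\sin(nx)$, $n = 1, 2, 3, \ldots$
  General solution: $w(x, \tau) = \sum c_n \sin(nx) e^{-n^2 \tau/2}$
  Matching $w(x,0) = \sin(x)$ term by term: $c_1=1$.
Hence $w(x,\tau) = e^{-\tau/2} \sin(x)$.
Transform back: $u(x,\tau) = e^{-2\tau}w(x,\tau)$.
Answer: $u(x, \tau) = e^{-5 \tau/2} \sin(x)$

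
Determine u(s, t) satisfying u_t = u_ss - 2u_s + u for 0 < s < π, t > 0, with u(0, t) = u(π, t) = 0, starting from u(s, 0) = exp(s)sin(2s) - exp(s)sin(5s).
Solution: Substitute u = exp(s)w.
Then u_s = exp(s)(w_s + w), u_ss = exp(s)(w_ss + 2w_s + w), u_t = exp(s)w_t; substituting and dividing by exp(s), the lower-order terms cancel: w_t = w_ss (standard heat equation).
Data for w: w(s,0) = exp(-s)u(s,0) = sin(2s) - sin(5s). The boundary conditions carry over: w(0,t) = w(π,t) = 0.
Separating variables: w = Σ c_n exp(-n²t) sin(ns). From w(s,0) = sin(2s) - sin(5s): c_2=1, c_5=-1.
So w(s,t) = exp(-4t)sin(2s) - exp(-25t)sin(5s), and u(s,t) = exp(s)w(s,t).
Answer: u(s, t) = exp(s)exp(-4t)sin(2s) - exp(s)exp(-25t)sin(5s)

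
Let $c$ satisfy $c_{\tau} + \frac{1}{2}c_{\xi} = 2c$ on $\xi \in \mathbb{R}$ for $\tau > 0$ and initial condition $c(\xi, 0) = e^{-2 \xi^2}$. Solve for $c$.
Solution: Substitute $c = e^{2\tau}u$, i.e. $u = e^{-2\tau}c$.
By the product rule, $c_{\tau} = e^{2\tau}(u_{\tau} + 2u)$, $c_{\xi} = e^{2\tau}u_{\xi}$.
Substituting into the PDE and dividing by $e^{2\tau}$: $u_{\tau} + 2u + \frac{1}{2}u_{\xi} = 2u$.
The lower-order terms cancel, leaving the standard advection equation $u_{\tau} + \frac{1}{2}u_{\xi} = 0$.
Initial data for $u$: $u(\xi,0) = c(\xi,0) = e^{-2 \xi^2}$.
Solve for $u$:
  By method of characteristics (waves move right with speed 1/2):
  Along characteristics $\xi - \frac{1}{2}\tau =$ const, $u$ is constant, so $u(\xi,\tau) = f(\xi - \frac{1}{2}\tau)$ with $f = u( \cdot , 0)$.
Hence $u(\xi,\tau) = e^{-2 (\xi - \tau/2)^2}$.
Transform back: $c(\xi,\tau) = e^{2\tau}u(\xi,\tau)$.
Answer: $c(\xi, \tau) = e^{2 \tau} e^{-2 (-\tau/2 + \xi)^2}$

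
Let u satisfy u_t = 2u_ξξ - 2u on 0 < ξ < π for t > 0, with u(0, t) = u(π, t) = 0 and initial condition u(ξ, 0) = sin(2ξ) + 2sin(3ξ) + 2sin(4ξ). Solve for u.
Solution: Substitute u = exp(-2t)w.
Then u_t = exp(-2t)(w_t - 2w), u_ξξ = exp(-2t)w_ξξ; substituting and dividing by exp(-2t), the lower-order terms cancel: w_t = 2w_ξξ (standard heat equation).
Data for w: w(ξ,0) = u(ξ,0) = sin(2ξ) + 2sin(3ξ) + 2sin(4ξ). The boundary conditions carry over: w(0,t) = w(π,t) = 0.
Separating variables: w = Σ c_n exp(-2n²t) sin(nξ). From w(ξ,0) = sin(2ξ) + 2sin(3ξ) + 2sin(4ξ): c_2=1, c_3=2, c_4=2.
So w(ξ,t) = exp(-8t)sin(2ξ) + 2exp(-18t)sin(3ξ) + 2exp(-32t)sin(4ξ), and u(ξ,t) = exp(-2t)w(ξ,t).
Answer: u(ξ, t) = exp(-10t)sin(2ξ) + 2exp(-20t)sin(3ξ) + 2exp(-34t)sin(4ξ)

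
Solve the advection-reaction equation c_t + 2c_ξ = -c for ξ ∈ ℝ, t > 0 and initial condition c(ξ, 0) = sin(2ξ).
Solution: Substitute c = exp(-t)u, i.e. u = exp(t)c.
By the product rule, c_t = exp(-t)(u_t - u), c_ξ = exp(-t)u_ξ.
Substituting into the PDE and dividing by exp(-t): u_t - u + 2u_ξ = -u.
The lower-order terms cancel, leaving the standard advection equation u_t + 2u_ξ = 0.
Initial data for u: u(ξ,0) = c(ξ,0) = sin(2ξ).
Solve for u:
  By method of characteristics (waves move right with speed 2):
  Along characteristics ξ - 2t = const, u is constant, so u(ξ,t) = f(ξ - 2t) with f = u(·, 0).
Hence u(ξ,t) = -sin(4t - 2ξ).
Transform back: c(ξ,t) = exp(-t)u(ξ,t).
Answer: c(ξ, t) = -exp(-t)sin(4t - 2ξ)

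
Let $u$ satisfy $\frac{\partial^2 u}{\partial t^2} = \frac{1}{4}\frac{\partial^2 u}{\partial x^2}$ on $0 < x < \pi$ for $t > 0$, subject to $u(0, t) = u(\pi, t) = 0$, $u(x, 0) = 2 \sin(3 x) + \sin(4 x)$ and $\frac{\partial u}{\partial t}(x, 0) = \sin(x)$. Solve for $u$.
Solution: Using separation of variables $u = X(x)T(t)$:
Eigenfunctions: $\sin(nx)$, $n = 1, 2, 3, \ldots$
General solution: $u(x, t) = \sum [A_n \cos(n t/2) + B_n \sin(n t/2)] \sin(nx)$
From $u(x,0) = 2 \sin(3 x) + \sin(4 x)$: $A_3=2, A_4=1$. From $u_t(x,0) = \sin(x)$, using $u_t(x,0) = \sum \omega_n B_n \sin(nx)$ with $\omega_n = n/2$: $B_1 = 1/(1/2) = 2$.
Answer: $u(x, t) = 2 \sin(t/2) \sin(x) + 2 \sin(3 x) \cos(3 t/2) + \sin(4 x) \cos(2 t)$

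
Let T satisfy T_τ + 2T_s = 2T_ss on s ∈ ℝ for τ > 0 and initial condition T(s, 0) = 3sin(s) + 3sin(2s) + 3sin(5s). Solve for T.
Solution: Moving frame: η = s - 2τ, σ = τ, T = u(η,σ), so T_τ = u_σ - 2u_η and T_ss = u_ηη.
Hence T_τ + 2T_s = u_σ and the PDE becomes the heat equation u_σ = 2u_ηη on η ∈ ℝ.
Initial data: u(η,0) = T(η,0) = 3sin(η) + 3sin(2η) + 3sin(5η). Each mode sin(nη) decays as exp(-2n²σ) on ℝ, so u(η,σ) = Σ c_n exp(-2n²σ) sin(nη) with c_1=3, c_2=3, c_5=3: u(η,σ) = 3exp(-2σ)sin(η) + 3exp(-8σ)sin(2η) + 3exp(-50σ)sin(5η).
Substituting back: T(s,τ) = u(s - 2τ, τ).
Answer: T(s, τ) = 3exp(-2τ)sin(s - 2τ) + 3exp(-8τ)sin(2s - 4τ) + 3exp(-50τ)sin(5s - 10τ)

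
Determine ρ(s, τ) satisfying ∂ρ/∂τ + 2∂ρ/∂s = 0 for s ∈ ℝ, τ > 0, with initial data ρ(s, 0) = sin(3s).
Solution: By characteristics (ds/dτ = 2), ρ(s,τ) = f(s - 2τ) with f = ρ(·, 0).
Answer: ρ(s, τ) = sin(3s - 6τ)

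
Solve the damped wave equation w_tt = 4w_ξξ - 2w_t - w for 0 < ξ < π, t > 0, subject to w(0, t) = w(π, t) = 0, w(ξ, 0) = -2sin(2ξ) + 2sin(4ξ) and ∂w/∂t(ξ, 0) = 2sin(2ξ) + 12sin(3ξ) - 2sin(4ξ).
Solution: Substitute w = exp(-t)u.
Then w_t = exp(-t)(u_t - u), w_tt = exp(-t)(u_tt - 2u_t + u), w_ξξ = exp(-t)u_ξξ; substituting and dividing by exp(-t), the lower-order terms cancel: u_tt = 4u_ξξ (standard wave equation).
Data for u: u(ξ,0) = w(ξ,0) = -2sin(2ξ) + 2sin(4ξ); u_t(ξ,0) = w_t(ξ,0) + w(ξ,0) = 12sin(3ξ). The boundary conditions carry over: u(0,t) = u(π,t) = 0.
Separating variables: u = Σ [A_n cos(ω_n t) + B_n sin(ω_n t)] sin(nξ), ω_n = 2n. From ICs (B_n = velocity coefficient / ω_n): A_2=-2, A_4=2, B_3=2.
So u(ξ,t) = 2sin(6t)sin(3ξ) - 2sin(2ξ)cos(4t) + 2sin(4ξ)cos(8t), and w(ξ,t) = exp(-t)u(ξ,t).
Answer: w(ξ, t) = 2exp(-t)sin(6t)sin(3ξ) - 2exp(-t)sin(2ξ)cos(4t) + 2exp(-t)sin(4ξ)cos(8t)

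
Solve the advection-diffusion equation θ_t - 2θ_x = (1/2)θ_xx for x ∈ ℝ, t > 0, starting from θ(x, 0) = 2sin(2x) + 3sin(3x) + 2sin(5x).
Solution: Change to a moving frame: let η = x + 2t, σ = t and write θ(x,t) = u(η,σ).
By the chain rule θ_t = u_σ + 2u_η, θ_x = u_η, θ_xx = u_ηη.
Then θ_t - 2θ_x = u_σ: the advection term cancels and the PDE becomes the heat equation u_σ = (1/2)u_ηη on η ∈ ℝ.
Initial data: u(η,0) = θ(η,0) = 2sin(2η) + 3sin(3η) + 2sin(5η).
On η ∈ ℝ each mode satisfies (sin(nη))″ = -n² sin(nη), so exp(-n²σ/2) sin(nη) solves the heat equation; by superposition u(η,σ) = Σ c_n exp(-n²σ/2) sin(nη).
Reading off the coefficients: c_2=2, c_3=3, c_5=2, so u(η,σ) = 2exp(-2σ)sin(2η) + 3exp(-9σ/2)sin(3η) + 2exp(-25σ/2)sin(5η).
Substituting back η = x + 2t, σ = t: θ(x,t) = u(x + 2t, t).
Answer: θ(x, t) = 2exp(-2t)sin(4t + 2x) + 3exp(-9t/2)sin(6t + 3x) + 2exp(-25t/2)sin(10t + 5x)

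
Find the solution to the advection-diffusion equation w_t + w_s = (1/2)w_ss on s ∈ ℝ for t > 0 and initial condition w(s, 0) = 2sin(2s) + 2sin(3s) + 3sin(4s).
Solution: Change to a moving frame: let η = s - t, σ = t and write w(s,t) = u(η,σ).
By the chain rule w_t = u_σ - u_η, w_s = u_η, w_ss = u_ηη.
Then w_t + w_s = u_σ: the advection term cancels and the PDE becomes the heat equation u_σ = (1/2)u_ηη on η ∈ ℝ.
Initial data: u(η,0) = w(η,0) = 2sin(2η) + 2sin(3η) + 3sin(4η).
On η ∈ ℝ each mode satisfies (sin(nη))″ = -n² sin(nη), so exp(-n²σ/2) sin(nη) solves the heat equation; by superposition u(η,σ) = Σ c_n exp(-n²σ/2) sin(nη).
Reading off the coefficients: c_2=2, c_3=2, c_4=3, so u(η,σ) = 2exp(-2σ)sin(2η) + 3exp(-8σ)sin(4η) + 2exp(-9σ/2)sin(3η).
Substituting back η = s - t, σ = t: w(s,t) = u(s - t, t).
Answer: w(s, t) = 2exp(-2t)sin(2s - 2t) + 3exp(-8t)sin(4s - 4t) + 2exp(-9t/2)sin(3s - 3t)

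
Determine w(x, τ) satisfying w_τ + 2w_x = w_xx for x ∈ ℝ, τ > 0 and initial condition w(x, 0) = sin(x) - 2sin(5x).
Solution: Moving frame: η = x - 2τ, σ = τ, w = u(η,σ), so w_τ = u_σ - 2u_η and w_xx = u_ηη.
Hence w_τ + 2w_x = u_σ and the PDE becomes the heat equation u_σ = u_ηη on η ∈ ℝ.
Initial data: u(η,0) = w(η,0) = sin(η) - 2sin(5η). Each mode sin(nη) decays as exp(-n²σ) on ℝ, so u(η,σ) = Σ c_n exp(-n²σ) sin(nη) with c_1=1, c_5=-2: u(η,σ) = exp(-σ)sin(η) - 2exp(-25σ)sin(5η).
Substituting back: w(x,τ) = u(x - 2τ, τ).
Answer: w(x, τ) = exp(-τ)sin(x - 2τ) - 2exp(-25τ)sin(5x - 10τ)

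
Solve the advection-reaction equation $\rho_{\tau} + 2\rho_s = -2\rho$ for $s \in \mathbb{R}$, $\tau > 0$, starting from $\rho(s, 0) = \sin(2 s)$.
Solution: Substitute $\rho = e^{-2\tau}u$, i.e. $u = e^{2\tau}\rho$.
By the product rule, $\rho_{\tau} = e^{-2\tau}(u_{\tau} - 2u)$, $\rho_s = e^{-2\tau}u_s$.
Substituting into the PDE and dividing by $e^{-2\tau}$: $u_{\tau} - 2u + 2u_s = -2u$.
The lower-order terms cancel, leaving the standard advection equation $u_{\tau} + 2u_s = 0$.
Initial data for $u$: $u(s,0) = \rho(s,0) = \sin(2 s)$.
Solve for $u$:
  By method of characteristics (waves move right with speed 2):
  Along characteristics $s - 2\tau =$ const, $u$ is constant, so $u(s,\tau) = f(s - 2\tau)$ with $f = u( \cdot , 0)$.
Hence $u(s,\tau) = \sin(2 s - 4 \tau)$.
Transform back: $\rho(s,\tau) = e^{-2\tau}u(s,\tau)$.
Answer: $\rho(s, \tau) = - e^{-2 \tau} \sin(4 \tau - 2 s)$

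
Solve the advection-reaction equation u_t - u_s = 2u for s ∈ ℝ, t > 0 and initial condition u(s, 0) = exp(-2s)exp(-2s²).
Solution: Substitute u = exp(-2s)w.
Then u_s = exp(-2s)(w_s - 2w), u_t = exp(-2s)w_t; substituting and dividing by exp(-2s), the lower-order terms cancel: w_t - w_s = 0 (standard advection equation).
Data for w: w(s,0) = exp(2s)u(s,0) = exp(-2s²).
By characteristics (ds/dt = -1), w(s,t) = f(s + t) with f = w(·, 0).
So w(s,t) = exp(-2(s + t)²), and u(s,t) = exp(-2s)w(s,t).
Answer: u(s, t) = exp(-2s)exp(-2(s + t)²)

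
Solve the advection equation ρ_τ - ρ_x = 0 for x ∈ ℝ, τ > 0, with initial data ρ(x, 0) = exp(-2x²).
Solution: By characteristics (dx/dτ = -1), ρ(x,τ) = f(x + τ) with f = ρ(·, 0).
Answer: ρ(x, τ) = exp(-2(x + τ)²)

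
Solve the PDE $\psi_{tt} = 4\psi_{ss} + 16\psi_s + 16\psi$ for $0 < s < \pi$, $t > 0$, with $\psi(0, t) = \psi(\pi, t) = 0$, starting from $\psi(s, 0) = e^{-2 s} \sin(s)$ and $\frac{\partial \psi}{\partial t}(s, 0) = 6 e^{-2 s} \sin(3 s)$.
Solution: Substitute $\psi = e^{-2s}u$, i.e. $u = e^{2s}\psi$.
By the product rule, $\psi_s = e^{-2s}(u_s - 2u)$, $\psi_{ss} = e^{-2s}(u_{ss} - 4u_s + 4u)$, $\psi_{tt} = e^{-2s}u_{tt}$.
Substituting into the PDE and dividing by $e^{-2s}$: $u_{tt} = 4(u_{ss} - 4u_s + 4u) + 16(u_s - 2u) + 16u$.
The lower-order terms cancel, leaving the standard wave equation $u_{tt} = 4u_{ss}$.
Initial data for $u$: $u(s,0) = e^{2s}\psi(s,0) = \sin(s)$; $u_t(s,0) = e^{2s}\psi_t(s,0) = 6 \sin(3 s)$. The boundary conditions carry over: $u(0,t) = u(\pi,t) = 0$.
Solve for $u$:
  Using separation of variables $u = X(s)T(t)$:
  Eigenfunctions: $\sin(ns)$, $n = 1, 2, 3, \ldots$
  General solution: $u(s, t) = \sum [A_n \cos(2n t) + B_n \sin(2n t)] \sin(ns)$
  From $u(s,0) = \sin(s)$: $A_1=1$. From $u_t(s,0) = 6 \sin(3 s)$, using $u_t(s,0) = \sum \omega_n B_n \sin(ns)$ with $\omega_n = 2n$: $B_3 = 6/6 = 1$.
Hence $u(s,t) = \sin(s) \cos(2 t) + \sin(3 s) \sin(6 t)$.
Transform back: $\psi(s,t) = e^{-2s}u(s,t)$.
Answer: $\psi(s, t) = e^{-2 s} \sin(s) \cos(2 t) + e^{-2 s} \sin(3 s) \sin(6 t)$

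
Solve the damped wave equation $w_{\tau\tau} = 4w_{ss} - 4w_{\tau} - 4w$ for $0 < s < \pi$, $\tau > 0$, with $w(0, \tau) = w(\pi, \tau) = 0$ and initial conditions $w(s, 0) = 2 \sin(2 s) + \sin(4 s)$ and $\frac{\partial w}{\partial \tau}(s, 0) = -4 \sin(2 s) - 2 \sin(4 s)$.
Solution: Substitute $w = e^{-2\tau}u$.
Then $w_{\tau} = e^{-2\tau}(u_{\tau} - 2u)$, $w_{\tau\tau} = e^{-2\tau}(u_{\tau\tau} - 4u_{\tau} + 4u)$, $w_{ss} = e^{-2\tau}u_{ss}$; substituting and dividing by $e^{-2\tau}$, the lower-order terms cancel: $u_{\tau\tau} = 4u_{ss}$ (standard wave equation).
Data for $u$: $u(s,0) = w(s,0) = 2 \sin(2 s) + \sin(4 s)$; $u_{\tau}(s,0) = w_{\tau}(s,0) + 2w(s,0) = 0$. The boundary conditions carry over: $u(0,\tau) = u(\pi,\tau) = 0$.
Separating variables: $u = \sum [A_n \cos(\omega_n \tau) + B_n \sin(\omega_n \tau)] \sin(ns)$, $\omega_n = 2n$. From ICs: $A_2=2, A_4=1$.
So $u(s,\tau) = 2 \sin(2 s) \cos(4 \tau) + \sin(4 s) \cos(8 \tau)$, and $w(s,\tau) = e^{-2\tau}u(s,\tau)$.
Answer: $w(s, \tau) = 2 e^{-2 \tau} \sin(2 s) \cos(4 \tau) + e^{-2 \tau} \sin(4 s) \cos(8 \tau)$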